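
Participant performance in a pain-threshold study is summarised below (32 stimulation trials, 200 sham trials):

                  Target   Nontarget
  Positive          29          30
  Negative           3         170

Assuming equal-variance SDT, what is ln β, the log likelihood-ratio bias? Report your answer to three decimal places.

ln β = -0.331

H = 29/32 = 0.9062
FA = 30/200 = 0.1500
z(H) = z(0.9062) = 1.3177
z(FA) = z(0.1500) = -1.0364
ln β = −½·[z(H)² − z(FA)²] = −0.5 × (1.7363 − 1.0741) = -0.3311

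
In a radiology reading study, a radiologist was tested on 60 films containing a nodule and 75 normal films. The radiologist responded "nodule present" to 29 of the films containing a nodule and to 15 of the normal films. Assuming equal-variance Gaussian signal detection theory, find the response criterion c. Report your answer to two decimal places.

H = 29/60 = 0.4833
FA = 15/75 = 0.2000
z(H) = -0.0419
z(FA) = -0.8416
c = −½·[z(H) + z(FA)] = −0.5 × (-0.0419 + (-0.8416)) = 0.44175

c = 0.44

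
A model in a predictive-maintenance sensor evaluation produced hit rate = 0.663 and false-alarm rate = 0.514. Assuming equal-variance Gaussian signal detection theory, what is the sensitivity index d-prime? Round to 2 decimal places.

z(0.663) = 0.4207, z(0.514) = 0.0351
d' = z(H) − z(FA) = 0.4207 − 0.0351 = 0.3856

d-prime = 0.39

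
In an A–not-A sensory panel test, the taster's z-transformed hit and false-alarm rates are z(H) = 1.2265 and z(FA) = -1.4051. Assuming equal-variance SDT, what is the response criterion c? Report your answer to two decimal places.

c = −½·[z(H) + z(FA)] = −½·(1.2265 + (-1.4051)) = 0.0893

c = 0.09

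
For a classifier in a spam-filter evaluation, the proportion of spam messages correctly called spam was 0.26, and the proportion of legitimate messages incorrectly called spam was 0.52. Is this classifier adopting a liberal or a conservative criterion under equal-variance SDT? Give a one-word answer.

z(H) = -0.643, z(FA) = 0.050
c = −½·(z(H) + z(FA)) = 0.2965
c > 0 → conservative criterion (biased toward responding “no”).

conservative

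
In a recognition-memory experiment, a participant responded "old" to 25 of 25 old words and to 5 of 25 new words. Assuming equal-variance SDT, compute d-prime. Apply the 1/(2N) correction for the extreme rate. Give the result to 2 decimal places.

d-prime = 2.90

The hit rate is 25/25 = 1, so apply the 1/(2N) correction: H → 1 − 1/(2·25) = 0.98000.
z(H) = z(0.98000) = 2.054
z(FA) = z(0.20000) = -0.842
d' = 2.054 − (-0.842) = 2.896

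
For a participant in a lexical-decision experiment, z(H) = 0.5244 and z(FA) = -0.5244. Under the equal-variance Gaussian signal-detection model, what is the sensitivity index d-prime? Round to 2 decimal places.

d-prime = 1.05

d' = z(H) − z(FA) = 0.5244 − (-0.5244) = 1.0488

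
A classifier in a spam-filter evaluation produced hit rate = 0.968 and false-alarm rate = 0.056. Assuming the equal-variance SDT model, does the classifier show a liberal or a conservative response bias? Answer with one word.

liberal

z(H) = 1.852, z(FA) = -1.589
c = −½·(z(H) + z(FA)) = -0.1315
c < 0 → liberal criterion (biased toward responding “yes”).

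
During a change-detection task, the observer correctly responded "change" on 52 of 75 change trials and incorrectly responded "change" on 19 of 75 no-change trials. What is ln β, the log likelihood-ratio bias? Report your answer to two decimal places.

ln β = 0.09

H = 52/75 = 0.6933
FA = 19/75 = 0.2533
z(H) = z(0.6933) = 0.505
z(FA) = z(0.2533) = -0.664
ln β = −½·[z(H)² − z(FA)²] = −0.5 × (0.255 − 0.441) = 0.093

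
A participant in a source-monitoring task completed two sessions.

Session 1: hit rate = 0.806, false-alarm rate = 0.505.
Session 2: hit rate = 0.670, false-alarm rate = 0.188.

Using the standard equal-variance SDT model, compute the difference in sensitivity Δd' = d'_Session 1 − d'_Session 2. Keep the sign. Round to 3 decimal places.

Δd' = -0.474

Session 1: z(0.806) = 0.8633, z(0.505) = 0.0125, d' = 0.8508
Session 2: z(0.670) = 0.4399, z(0.188) = -0.8853, d' = 1.3252
Δd' = d'_Session 1 − d'_Session 2 = 0.8508 − 1.3252 = -0.4744
Session 2 has the higher sensitivity.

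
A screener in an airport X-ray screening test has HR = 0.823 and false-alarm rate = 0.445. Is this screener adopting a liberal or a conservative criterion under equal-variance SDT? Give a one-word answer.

liberal

z(H) = 0.927, z(FA) = -0.138
c = −½·(z(H) + z(FA)) = -0.3945
c < 0 → liberal criterion (biased toward responding “yes”).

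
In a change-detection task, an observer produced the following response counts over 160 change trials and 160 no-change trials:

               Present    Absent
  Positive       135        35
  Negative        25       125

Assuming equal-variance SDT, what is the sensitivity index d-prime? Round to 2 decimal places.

H = 135/160 = 0.8438
FA = 35/160 = 0.2188
z(H) = 1.0102
z(FA) = -0.7763
d' = z(H) − z(FA) = 1.0102 − (-0.7763) = 1.7865

d-prime = 1.79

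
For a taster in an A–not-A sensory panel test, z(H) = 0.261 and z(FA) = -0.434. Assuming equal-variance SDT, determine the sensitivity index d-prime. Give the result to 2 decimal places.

d' = z(H) − z(FA) = 0.261 − (-0.434) = 0.695

d-prime = 0.70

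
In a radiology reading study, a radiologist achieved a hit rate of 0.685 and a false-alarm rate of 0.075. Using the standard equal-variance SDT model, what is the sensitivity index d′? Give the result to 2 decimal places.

d′ = 1.92

z(H) = z(0.685) = 0.4817
z(FA) = z(0.075) = -1.4395
d' = z(H) − z(FA) = 0.4817 − (-1.4395) = 1.9212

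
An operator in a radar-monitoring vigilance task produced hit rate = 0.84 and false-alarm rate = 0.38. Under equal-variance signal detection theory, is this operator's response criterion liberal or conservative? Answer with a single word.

liberal

z(H) = 0.994, z(FA) = -0.305
c = −½·(z(H) + z(FA)) = -0.3445
c < 0 → liberal criterion (biased toward responding “yes”).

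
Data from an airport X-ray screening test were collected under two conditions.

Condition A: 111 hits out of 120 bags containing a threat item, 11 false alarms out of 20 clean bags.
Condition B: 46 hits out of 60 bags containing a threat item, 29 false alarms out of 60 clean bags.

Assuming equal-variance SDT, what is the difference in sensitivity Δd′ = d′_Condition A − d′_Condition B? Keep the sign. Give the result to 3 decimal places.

Condition A: z(0.9250) = 1.4395, z(0.5500) = 0.1257, d' = 1.3138
Condition B: z(0.7667) = 0.7280, z(0.4833) = -0.0419, d' = 0.7699
Δd' = d'_Condition A − d'_Condition B = 1.3138 − 0.7699 = 0.5439
Condition A has the higher sensitivity.

Δd′ = 0.544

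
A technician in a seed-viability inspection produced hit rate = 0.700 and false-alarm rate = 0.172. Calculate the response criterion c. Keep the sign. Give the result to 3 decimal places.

c = 0.211

z(H) = z(0.700) = 0.5244
z(FA) = z(0.172) = -0.9463
c = −½·[z(H) + z(FA)] = −0.5 × (0.5244 + (-0.9463)) = 0.21095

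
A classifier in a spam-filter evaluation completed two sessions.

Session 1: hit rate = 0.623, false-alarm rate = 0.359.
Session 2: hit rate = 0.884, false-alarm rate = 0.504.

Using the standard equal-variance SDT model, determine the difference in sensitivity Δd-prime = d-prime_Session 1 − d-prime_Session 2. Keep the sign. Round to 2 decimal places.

Session 1: z(0.623) = 0.313, z(0.359) = -0.361, d' = 0.674
Session 2: z(0.884) = 1.195, z(0.504) = 0.010, d' = 1.185
Δd' = d'_Session 1 − d'_Session 2 = 0.674 − 1.185 = -0.511
Session 2 has the higher sensitivity.

Δd-prime = -0.51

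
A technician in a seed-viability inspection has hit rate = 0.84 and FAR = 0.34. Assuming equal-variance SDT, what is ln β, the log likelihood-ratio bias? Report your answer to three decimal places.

ln β = -0.409

z(0.84) = 0.9945, z(0.34) = -0.4125
ln β = −½·[z(H)² − z(FA)²] = −0.5 × (0.9890 − 0.1702) = -0.4094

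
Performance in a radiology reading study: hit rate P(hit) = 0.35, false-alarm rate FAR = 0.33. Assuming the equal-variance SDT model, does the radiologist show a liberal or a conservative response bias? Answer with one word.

z(H) = -0.385, z(FA) = -0.440
c = −½·(z(H) + z(FA)) = 0.4125
c > 0 → conservative criterion (biased toward responding “no”).

conservative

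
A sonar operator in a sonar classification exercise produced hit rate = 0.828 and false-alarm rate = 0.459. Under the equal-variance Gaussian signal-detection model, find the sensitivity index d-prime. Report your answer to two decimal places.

Φ⁻¹(H) = Φ⁻¹(0.828) = 0.946
Φ⁻¹(FA) = Φ⁻¹(0.459) = -0.103
d' = z(H) − z(FA) = 0.946 − (-0.103) = 1.049

d-prime = 1.05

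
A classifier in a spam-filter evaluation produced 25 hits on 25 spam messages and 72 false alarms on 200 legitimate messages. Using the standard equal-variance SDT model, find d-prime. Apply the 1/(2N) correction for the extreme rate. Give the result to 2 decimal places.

The hit rate is 25/25 = 1, so apply the 1/(2N) correction: H → 1 − 1/(2·25) = 0.98000.
z(H) = z(0.98000) = 2.054
z(FA) = z(0.36000) = -0.358
d' = 2.054 − (-0.358) = 2.412

d-prime = 2.41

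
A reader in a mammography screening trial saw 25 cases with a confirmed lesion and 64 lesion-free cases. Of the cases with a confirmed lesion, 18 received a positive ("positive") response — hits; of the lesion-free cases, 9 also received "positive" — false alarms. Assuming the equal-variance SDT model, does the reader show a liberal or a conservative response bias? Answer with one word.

z(H) = 0.583, z(FA) = -1.078
c = −½·(z(H) + z(FA)) = 0.2475
c > 0 → conservative criterion (biased toward responding “no”).

conservative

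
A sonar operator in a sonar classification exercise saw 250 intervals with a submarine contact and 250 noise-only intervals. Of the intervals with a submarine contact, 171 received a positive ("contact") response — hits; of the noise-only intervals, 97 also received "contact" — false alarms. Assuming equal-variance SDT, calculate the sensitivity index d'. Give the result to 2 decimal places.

d' = 0.76

H = 171/250 = 0.6840
FA = 97/250 = 0.3880
Φ⁻¹(0.6840) = 0.479, Φ⁻¹(0.3880) = -0.285
d' = z(H) − z(FA) = 0.479 − (-0.285) = 0.764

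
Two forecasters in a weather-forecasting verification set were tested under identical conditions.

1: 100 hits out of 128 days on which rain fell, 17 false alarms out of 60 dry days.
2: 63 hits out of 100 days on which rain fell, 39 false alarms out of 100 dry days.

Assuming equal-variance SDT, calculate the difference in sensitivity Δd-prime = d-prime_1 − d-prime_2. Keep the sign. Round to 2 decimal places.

Δd-prime = 0.74

1: z(0.7812) = 0.776, z(0.2833) = -0.573, d' = 1.349
2: z(0.6300) = 0.332, z(0.3900) = -0.279, d' = 0.611
Δd' = d'_1 − d'_2 = 1.349 − 0.611 = 0.738
1 has the higher sensitivity.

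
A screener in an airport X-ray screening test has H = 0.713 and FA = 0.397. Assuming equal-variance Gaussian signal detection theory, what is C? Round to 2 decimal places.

C = -0.15

Φ⁻¹(H) = 0.5622
Φ⁻¹(FA) = -0.2611
c = −½·[z(H) + z(FA)] = −0.5 × (0.5622 + (-0.2611)) = -0.15055
c < 0: the screener has a liberal response bias.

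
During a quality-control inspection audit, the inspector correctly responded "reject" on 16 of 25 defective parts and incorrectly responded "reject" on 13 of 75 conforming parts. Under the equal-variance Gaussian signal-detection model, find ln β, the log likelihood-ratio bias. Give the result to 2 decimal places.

H = 16/25 = 0.6400
FA = 13/75 = 0.1733
Φ⁻¹(0.6400) = 0.358, Φ⁻¹(0.1733) = -0.941
ln β = −½·[z(H)² − z(FA)²] = −0.5 × (0.128 − 0.885) = 0.3785

ln β = 0.38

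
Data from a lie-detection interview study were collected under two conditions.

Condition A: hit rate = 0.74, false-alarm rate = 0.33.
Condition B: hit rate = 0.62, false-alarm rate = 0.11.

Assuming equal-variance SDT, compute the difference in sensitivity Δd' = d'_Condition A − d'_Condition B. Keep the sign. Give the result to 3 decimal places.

Condition A: z(0.74) = 0.6433, z(0.33) = -0.4399, d' = 1.0832
Condition B: z(0.62) = 0.3055, z(0.11) = -1.2265, d' = 1.5320
Δd' = d'_Condition A − d'_Condition B = 1.0832 − 1.5320 = -0.4488
Condition B has the higher sensitivity.

Δd' = -0.449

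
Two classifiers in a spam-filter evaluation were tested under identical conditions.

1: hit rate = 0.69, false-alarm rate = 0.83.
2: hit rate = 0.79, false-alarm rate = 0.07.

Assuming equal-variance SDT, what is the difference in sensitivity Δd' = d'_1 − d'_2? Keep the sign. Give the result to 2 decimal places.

Δd' = -2.74

1: z(0.69) = 0.496, z(0.83) = 0.954, d' = -0.458
2: z(0.79) = 0.806, z(0.07) = -1.476, d' = 2.282
Δd' = d'_1 − d'_2 = -0.458 − 2.282 = -2.740
2 has the higher sensitivity.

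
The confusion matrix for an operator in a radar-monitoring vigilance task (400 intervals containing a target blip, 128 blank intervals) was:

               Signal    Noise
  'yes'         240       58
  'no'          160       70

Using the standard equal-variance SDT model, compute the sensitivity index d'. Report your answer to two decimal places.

H = 240/400 = 0.6000
FA = 58/128 = 0.4531
Φ⁻¹(H) = Φ⁻¹(0.6000) = 0.253
Φ⁻¹(FA) = Φ⁻¹(0.4531) = -0.118
d' = z(H) − z(FA) = 0.253 − (-0.118) = 0.371

d' = 0.37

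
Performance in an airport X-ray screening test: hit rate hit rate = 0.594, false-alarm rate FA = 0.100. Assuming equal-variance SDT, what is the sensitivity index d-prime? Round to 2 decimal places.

d-prime = 1.52

Φ⁻¹(0.594) = 0.2378, Φ⁻¹(0.100) = -1.2816
d' = z(H) − z(FA) = 0.2378 − (-1.2816) = 1.5194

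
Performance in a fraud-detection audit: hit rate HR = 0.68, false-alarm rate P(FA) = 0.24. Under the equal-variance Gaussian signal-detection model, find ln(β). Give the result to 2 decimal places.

z(H) = z(0.68) = 0.468
z(FA) = z(0.24) = -0.706
ln β = −½·[z(H)² − z(FA)²] = −0.5 × (0.219 − 0.498) = 0.1395

ln β = 0.14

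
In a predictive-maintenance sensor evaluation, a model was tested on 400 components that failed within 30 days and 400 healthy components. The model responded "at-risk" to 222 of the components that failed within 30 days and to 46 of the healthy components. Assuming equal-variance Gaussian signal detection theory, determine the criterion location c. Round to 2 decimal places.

c = 0.53

H = 222/400 = 0.5550
FA = 46/400 = 0.1150
Φ⁻¹(0.5550) = 0.138, Φ⁻¹(0.1150) = -1.200
c = −½·[z(H) + z(FA)] = −0.5 × (0.138 + (-1.200)) = 0.531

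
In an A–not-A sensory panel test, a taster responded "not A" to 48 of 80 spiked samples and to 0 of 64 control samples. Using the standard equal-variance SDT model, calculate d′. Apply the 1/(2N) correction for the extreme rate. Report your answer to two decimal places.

The false-alarm rate is 0/64 = 0, so apply the 1/(2N) correction: FA → 1/(2·64) = 0.00781.
z(H) = z(0.60000) = 0.253
z(FA) = z(0.00781) = -2.418
d' = 0.253 − (-2.418) = 2.671

d′ = 2.67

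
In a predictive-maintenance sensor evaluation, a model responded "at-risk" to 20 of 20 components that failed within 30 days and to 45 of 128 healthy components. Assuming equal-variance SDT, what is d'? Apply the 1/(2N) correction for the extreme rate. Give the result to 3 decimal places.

The hit rate is 20/20 = 1, so apply the 1/(2N) correction: H → 1 − 1/(2·20) = 0.97500.
z(H) = z(0.97500) = 1.9600
z(FA) = z(0.35156) = -0.3811
d' = 1.9600 − (-0.3811) = 2.3411

d' = 2.341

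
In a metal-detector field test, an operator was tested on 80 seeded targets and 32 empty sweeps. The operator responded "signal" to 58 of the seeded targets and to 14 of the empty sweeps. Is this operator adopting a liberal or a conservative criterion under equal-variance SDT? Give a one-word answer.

z(H) = 0.598, z(FA) = -0.157
c = −½·(z(H) + z(FA)) = -0.2205
c < 0 → liberal criterion (biased toward responding “yes”).

liberal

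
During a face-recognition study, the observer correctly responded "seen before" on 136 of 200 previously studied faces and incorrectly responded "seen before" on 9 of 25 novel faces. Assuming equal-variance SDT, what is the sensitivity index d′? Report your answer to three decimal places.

d′ = 0.826

H = 136/200 = 0.6800
FA = 9/25 = 0.3600
Φ⁻¹(H) = 0.4677
Φ⁻¹(FA) = -0.3585
d' = z(H) − z(FA) = 0.4677 − (-0.3585) = 0.8262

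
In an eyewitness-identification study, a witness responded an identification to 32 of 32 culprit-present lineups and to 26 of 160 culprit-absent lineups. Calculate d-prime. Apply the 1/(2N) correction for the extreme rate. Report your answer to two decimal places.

d-prime = 3.14

The hit rate is 32/32 = 1, so apply the 1/(2N) correction: H → 1 − 1/(2·32) = 0.98438.
z(H) = z(0.98438) = 2.154
z(FA) = z(0.16250) = -0.984
d' = 2.154 − (-0.984) = 3.138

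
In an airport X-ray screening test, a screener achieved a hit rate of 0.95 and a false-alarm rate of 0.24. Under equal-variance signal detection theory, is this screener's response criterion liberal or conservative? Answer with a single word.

liberal

z(H) = 1.645, z(FA) = -0.706
c = −½·(z(H) + z(FA)) = -0.4695
c < 0 → liberal criterion (biased toward responding “yes”).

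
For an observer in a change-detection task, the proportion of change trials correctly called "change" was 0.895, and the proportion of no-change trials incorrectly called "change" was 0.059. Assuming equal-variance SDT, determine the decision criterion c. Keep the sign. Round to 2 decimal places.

c = 0.15

Φ⁻¹(H) = 1.2536
Φ⁻¹(FA) = -1.5632
c = −½·[z(H) + z(FA)] = −0.5 × (1.2536 + (-1.5632)) = 0.1548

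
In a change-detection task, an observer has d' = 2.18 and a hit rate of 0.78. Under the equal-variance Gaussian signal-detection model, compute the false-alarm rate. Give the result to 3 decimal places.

false-alarm rate = 0.080

z(hit rate) = z(0.78) = 0.7722
z(FA) = z(H) − d' = 0.7722 − 2.18 = -1.4078
false-alarm rate = Φ(-1.4078) = 0.0796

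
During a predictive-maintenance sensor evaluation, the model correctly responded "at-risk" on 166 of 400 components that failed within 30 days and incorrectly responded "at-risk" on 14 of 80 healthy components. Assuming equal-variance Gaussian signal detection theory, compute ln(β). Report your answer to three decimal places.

H = 166/400 = 0.4150
FA = 14/80 = 0.1750
Φ⁻¹(H) = Φ⁻¹(0.4150) = -0.2147
Φ⁻¹(FA) = Φ⁻¹(0.1750) = -0.9346
ln β = −½·[z(H)² − z(FA)²] = −0.5 × (0.0461 − 0.8735) = 0.4137

ln β = 0.414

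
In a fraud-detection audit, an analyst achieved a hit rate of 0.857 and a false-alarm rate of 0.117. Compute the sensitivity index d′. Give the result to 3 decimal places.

Φ⁻¹(H) = Φ⁻¹(0.857) = 1.0669
Φ⁻¹(FA) = Φ⁻¹(0.117) = -1.1901
d' = z(H) − z(FA) = 1.0669 − (-1.1901) = 2.2570

d′ = 2.257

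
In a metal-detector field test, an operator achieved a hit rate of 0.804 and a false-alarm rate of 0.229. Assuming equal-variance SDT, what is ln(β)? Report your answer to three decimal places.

ln β = -0.091

z(H) = z(0.804) = 0.8560
z(FA) = z(0.229) = -0.7421
ln β = −½·[z(H)² − z(FA)²] = −0.5 × (0.7327 − 0.5507) = -0.0910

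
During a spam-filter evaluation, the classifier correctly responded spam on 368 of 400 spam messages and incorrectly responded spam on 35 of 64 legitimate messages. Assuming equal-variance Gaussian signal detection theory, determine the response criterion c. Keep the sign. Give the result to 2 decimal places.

c = -0.76

H = 368/400 = 0.9200
FA = 35/64 = 0.5469
z(H) = z(0.9200) = 1.4051
z(FA) = z(0.5469) = 0.1178
c = −½·[z(H) + z(FA)] = −0.5 × (1.4051 + 0.1178) = -0.76145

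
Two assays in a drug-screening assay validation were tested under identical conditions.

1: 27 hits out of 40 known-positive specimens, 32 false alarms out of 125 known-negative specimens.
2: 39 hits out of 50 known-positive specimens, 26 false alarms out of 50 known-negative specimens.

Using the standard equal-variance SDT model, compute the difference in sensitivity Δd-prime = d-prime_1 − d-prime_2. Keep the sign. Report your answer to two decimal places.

1: z(0.6750) = 0.454, z(0.2560) = -0.656, d' = 1.110
2: z(0.7800) = 0.772, z(0.5200) = 0.050, d' = 0.722
Δd' = d'_1 − d'_2 = 1.110 − 0.722 = 0.388
1 has the higher sensitivity.

Δd-prime = 0.39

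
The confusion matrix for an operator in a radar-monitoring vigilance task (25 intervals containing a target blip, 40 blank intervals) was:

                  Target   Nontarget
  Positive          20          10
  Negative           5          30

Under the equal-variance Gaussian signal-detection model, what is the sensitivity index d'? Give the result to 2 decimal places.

d' = 1.52

H = 20/25 = 0.8000
FA = 10/40 = 0.2500
z(H) = 0.8416
z(FA) = -0.6745
d' = z(H) − z(FA) = 0.8416 − (-0.6745) = 1.5161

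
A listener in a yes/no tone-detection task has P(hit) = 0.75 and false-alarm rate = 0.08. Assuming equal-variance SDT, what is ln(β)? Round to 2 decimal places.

ln β = 0.76

Φ⁻¹(H) = 0.674
Φ⁻¹(FA) = -1.405
ln β = −½·[z(H)² − z(FA)²] = −0.5 × (0.454 − 1.974) = 0.760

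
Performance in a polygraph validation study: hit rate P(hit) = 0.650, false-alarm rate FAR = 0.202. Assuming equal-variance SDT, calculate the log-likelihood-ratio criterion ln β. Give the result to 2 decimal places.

z(H) = z(0.650) = 0.385
z(FA) = z(0.202) = -0.834
ln β = −½·[z(H)² − z(FA)²] = −0.5 × (0.148 − 0.696) = 0.274

ln β = 0.27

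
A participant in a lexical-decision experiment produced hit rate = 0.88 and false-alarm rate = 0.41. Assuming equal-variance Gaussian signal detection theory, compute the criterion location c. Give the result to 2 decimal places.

z(H) = 1.175
z(FA) = -0.228
c = −½·[z(H) + z(FA)] = −0.5 × (1.175 + (-0.228)) = -0.4735

c = -0.47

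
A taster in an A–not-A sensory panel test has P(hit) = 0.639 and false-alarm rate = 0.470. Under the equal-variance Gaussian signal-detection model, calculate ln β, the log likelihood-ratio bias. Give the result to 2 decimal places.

z(H) = z(0.639) = 0.356
z(FA) = z(0.470) = -0.075
ln β = −½·[z(H)² − z(FA)²] = −0.5 × (0.127 − 0.006) = -0.0605

ln β = -0.06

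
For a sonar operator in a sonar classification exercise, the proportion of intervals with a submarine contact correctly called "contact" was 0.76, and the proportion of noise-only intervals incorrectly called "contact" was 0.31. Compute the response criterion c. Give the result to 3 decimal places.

z(H) = 0.7063
z(FA) = -0.4959
c = −½·[z(H) + z(FA)] = −0.5 × (0.7063 + (-0.4959)) = -0.1052

c = -0.105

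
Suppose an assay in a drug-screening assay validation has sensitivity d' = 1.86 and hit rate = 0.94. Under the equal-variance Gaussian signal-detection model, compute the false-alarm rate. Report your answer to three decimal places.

z(hit rate) = z(0.94) = 1.5548
z(FA) = z(H) − d' = 1.5548 − 1.86 = -0.3052
false-alarm rate = Φ(-0.3052) = 0.3801

false-alarm rate = 0.380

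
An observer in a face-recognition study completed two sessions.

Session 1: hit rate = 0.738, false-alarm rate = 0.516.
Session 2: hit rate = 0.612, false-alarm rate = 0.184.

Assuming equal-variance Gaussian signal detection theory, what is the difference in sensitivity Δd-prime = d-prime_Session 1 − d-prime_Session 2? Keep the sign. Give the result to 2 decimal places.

Session 1: z(0.738) = 0.637, z(0.516) = 0.040, d' = 0.597
Session 2: z(0.612) = 0.285, z(0.184) = -0.900, d' = 1.185
Δd' = d'_Session 1 − d'_Session 2 = 0.597 − 1.185 = -0.588
Session 2 has the higher sensitivity.

Δd-prime = -0.59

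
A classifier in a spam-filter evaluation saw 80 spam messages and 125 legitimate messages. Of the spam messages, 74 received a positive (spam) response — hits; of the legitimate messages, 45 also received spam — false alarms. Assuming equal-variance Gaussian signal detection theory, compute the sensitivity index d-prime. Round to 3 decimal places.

d-prime = 1.798

H = 74/80 = 0.9250
FA = 45/125 = 0.3600
z(H) = 1.4395
z(FA) = -0.3585
d' = z(H) − z(FA) = 1.4395 − (-0.3585) = 1.7980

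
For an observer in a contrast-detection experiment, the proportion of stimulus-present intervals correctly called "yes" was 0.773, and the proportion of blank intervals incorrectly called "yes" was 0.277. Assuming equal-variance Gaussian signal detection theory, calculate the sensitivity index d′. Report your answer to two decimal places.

d′ = 1.34

z(H) = z(0.773) = 0.749
z(FA) = z(0.277) = -0.592
d' = z(H) − z(FA) = 0.749 − (-0.592) = 1.341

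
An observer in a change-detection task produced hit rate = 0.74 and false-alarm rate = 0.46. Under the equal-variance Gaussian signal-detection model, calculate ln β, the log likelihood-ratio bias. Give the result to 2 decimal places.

z(H) = 0.643
z(FA) = -0.100
ln β = −½·[z(H)² − z(FA)²] = −0.5 × (0.413 − 0.010) = -0.2015

ln β = -0.20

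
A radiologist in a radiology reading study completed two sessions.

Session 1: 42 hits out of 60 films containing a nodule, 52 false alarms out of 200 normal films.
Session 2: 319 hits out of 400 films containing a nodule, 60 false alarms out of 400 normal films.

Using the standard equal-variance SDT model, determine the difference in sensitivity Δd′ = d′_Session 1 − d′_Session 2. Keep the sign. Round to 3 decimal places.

Session 1: z(0.7000) = 0.5244, z(0.2600) = -0.6433, d' = 1.1677
Session 2: z(0.7975) = 0.8327, z(0.1500) = -1.0364, d' = 1.8691
Δd' = d'_Session 1 − d'_Session 2 = 1.1677 − 1.8691 = -0.7014
Session 2 has the higher sensitivity.

Δd′ = -0.701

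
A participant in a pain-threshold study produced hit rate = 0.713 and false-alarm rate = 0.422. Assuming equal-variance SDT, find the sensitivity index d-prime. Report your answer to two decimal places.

d-prime = 0.76

z(0.713) = 0.562, z(0.422) = -0.197
d' = z(H) − z(FA) = 0.562 − (-0.197) = 0.759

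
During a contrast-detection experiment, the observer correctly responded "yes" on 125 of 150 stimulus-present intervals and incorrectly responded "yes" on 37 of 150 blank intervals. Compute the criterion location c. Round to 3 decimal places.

H = 125/150 = 0.8333
FA = 37/150 = 0.2467
z(0.8333) = 0.9673, z(0.2467) = -0.6849
c = −½·[z(H) + z(FA)] = −0.5 × (0.9673 + (-0.6849)) = -0.1412
c < 0: the observer has a liberal response bias.

c = -0.141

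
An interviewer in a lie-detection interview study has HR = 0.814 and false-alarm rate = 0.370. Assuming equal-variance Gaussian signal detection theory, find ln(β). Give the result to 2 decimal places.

z(0.814) = 0.893, z(0.370) = -0.332
ln β = −½·[z(H)² − z(FA)²] = −0.5 × (0.797 − 0.110) = -0.3435

ln β = -0.34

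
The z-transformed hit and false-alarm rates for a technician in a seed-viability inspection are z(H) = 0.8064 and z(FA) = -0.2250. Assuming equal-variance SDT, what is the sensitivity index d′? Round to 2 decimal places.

d′ = 1.03

d' = z(H) − z(FA) = 0.8064 − (-0.2250) = 1.0314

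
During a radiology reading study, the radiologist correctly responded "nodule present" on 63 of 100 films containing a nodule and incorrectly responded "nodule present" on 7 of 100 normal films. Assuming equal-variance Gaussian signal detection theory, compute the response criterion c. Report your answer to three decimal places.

c = 0.572

H = 63/100 = 0.6300
FA = 7/100 = 0.0700
z(H) = z(0.6300) = 0.3319
z(FA) = z(0.0700) = -1.4758
c = −½·[z(H) + z(FA)] = −0.5 × (0.3319 + (-1.4758)) = 0.57195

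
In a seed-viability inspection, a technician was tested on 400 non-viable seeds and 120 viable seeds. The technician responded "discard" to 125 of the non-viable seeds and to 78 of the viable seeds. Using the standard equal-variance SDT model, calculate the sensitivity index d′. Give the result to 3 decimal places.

d′ = -0.874

H = 125/400 = 0.3125
FA = 78/120 = 0.6500
z(H) = z(0.3125) = -0.4888
z(FA) = z(0.6500) = 0.3853
d' = z(H) − z(FA) = -0.4888 − 0.3853 = -0.8741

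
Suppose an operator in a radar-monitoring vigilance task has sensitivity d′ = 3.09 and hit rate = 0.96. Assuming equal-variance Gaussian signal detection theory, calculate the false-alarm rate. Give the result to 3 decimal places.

z(hit rate) = z(0.96) = 1.7507
z(FA) = z(H) − d' = 1.7507 − 3.09 = -1.3393
false-alarm rate = Φ(-1.3393) = 0.0902

false-alarm rate = 0.090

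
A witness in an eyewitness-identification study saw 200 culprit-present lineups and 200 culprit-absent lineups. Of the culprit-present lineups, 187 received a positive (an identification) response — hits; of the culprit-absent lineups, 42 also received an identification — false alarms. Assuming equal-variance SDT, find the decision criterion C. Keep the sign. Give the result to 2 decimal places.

C = -0.35

H = 187/200 = 0.9350
FA = 42/200 = 0.2100
Φ⁻¹(H) = Φ⁻¹(0.9350) = 1.5141
Φ⁻¹(FA) = Φ⁻¹(0.2100) = -0.8064
c = −½·[z(H) + z(FA)] = −0.5 × (1.5141 + (-0.8064)) = -0.35385
c < 0: the witness has a liberal response bias.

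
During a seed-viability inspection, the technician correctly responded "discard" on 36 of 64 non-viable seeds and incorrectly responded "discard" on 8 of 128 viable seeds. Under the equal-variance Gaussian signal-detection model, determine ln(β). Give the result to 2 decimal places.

H = 36/64 = 0.5625
FA = 8/128 = 0.0625
z(H) = 0.157
z(FA) = -1.534
ln β = −½·[z(H)² − z(FA)²] = −0.5 × (0.025 − 2.353) = 1.164

ln β = 1.16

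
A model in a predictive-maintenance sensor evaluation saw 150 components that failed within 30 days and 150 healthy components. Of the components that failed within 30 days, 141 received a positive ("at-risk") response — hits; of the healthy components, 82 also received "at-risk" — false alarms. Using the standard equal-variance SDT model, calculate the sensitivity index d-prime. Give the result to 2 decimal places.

H = 141/150 = 0.9400
FA = 82/150 = 0.5467
z(H) = z(0.9400) = 1.555
z(FA) = z(0.5467) = 0.117
d' = z(H) − z(FA) = 1.555 − 0.117 = 1.438

d-prime = 1.44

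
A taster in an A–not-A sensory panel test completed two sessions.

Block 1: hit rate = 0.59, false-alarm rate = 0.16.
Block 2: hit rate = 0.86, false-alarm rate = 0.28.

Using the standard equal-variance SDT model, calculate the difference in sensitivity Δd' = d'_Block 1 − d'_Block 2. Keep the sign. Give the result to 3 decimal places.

Δd' = -0.441

Block 1: z(0.59) = 0.2275, z(0.16) = -0.9945, d' = 1.2220
Block 2: z(0.86) = 1.0803, z(0.28) = -0.5828, d' = 1.6631
Δd' = d'_Block 1 − d'_Block 2 = 1.2220 − 1.6631 = -0.4411
Block 2 has the higher sensitivity.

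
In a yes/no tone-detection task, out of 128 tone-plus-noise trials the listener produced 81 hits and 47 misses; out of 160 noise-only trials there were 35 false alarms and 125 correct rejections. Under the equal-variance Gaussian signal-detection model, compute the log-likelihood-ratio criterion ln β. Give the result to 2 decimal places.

H = 81/128 = 0.6328
FA = 35/160 = 0.2188
z(H) = z(0.6328) = 0.339
z(FA) = z(0.2188) = -0.776
ln β = −½·[z(H)² − z(FA)²] = −0.5 × (0.115 − 0.602) = 0.2435

ln β = 0.24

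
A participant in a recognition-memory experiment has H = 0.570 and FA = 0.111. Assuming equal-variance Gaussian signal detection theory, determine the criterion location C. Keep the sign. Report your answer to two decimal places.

C = 0.52

Φ⁻¹(H) = Φ⁻¹(0.570) = 0.176
Φ⁻¹(FA) = Φ⁻¹(0.111) = -1.221
c = −½·[z(H) + z(FA)] = −0.5 × (0.176 + (-1.221)) = 0.5225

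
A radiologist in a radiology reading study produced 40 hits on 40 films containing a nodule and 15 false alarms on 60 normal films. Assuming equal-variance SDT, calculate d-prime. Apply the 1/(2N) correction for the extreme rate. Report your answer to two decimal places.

d-prime = 2.92

The hit rate is 40/40 = 1, so apply the 1/(2N) correction: H → 1 − 1/(2·40) = 0.98750.
z(H) = z(0.98750) = 2.241
z(FA) = z(0.25000) = -0.674
d' = 2.241 − (-0.674) = 2.915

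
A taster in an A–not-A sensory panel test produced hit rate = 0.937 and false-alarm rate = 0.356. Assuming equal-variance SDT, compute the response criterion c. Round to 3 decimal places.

z(H) = z(0.937) = 1.5301
z(FA) = z(0.356) = -0.3692
c = −½·[z(H) + z(FA)] = −0.5 × (1.5301 + (-0.3692)) = -0.58045
c < 0: the taster has a liberal response bias.

c = -0.580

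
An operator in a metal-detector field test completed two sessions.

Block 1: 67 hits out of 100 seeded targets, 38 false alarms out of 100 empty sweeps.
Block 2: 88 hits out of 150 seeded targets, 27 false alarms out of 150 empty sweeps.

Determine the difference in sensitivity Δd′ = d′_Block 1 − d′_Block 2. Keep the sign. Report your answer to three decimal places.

Block 1: z(0.6700) = 0.4399, z(0.3800) = -0.3055, d' = 0.7454
Block 2: z(0.5867) = 0.2191, z(0.1800) = -0.9154, d' = 1.1345
Δd' = d'_Block 1 − d'_Block 2 = 0.7454 − 1.1345 = -0.3891
Block 2 has the higher sensitivity.

Δd′ = -0.389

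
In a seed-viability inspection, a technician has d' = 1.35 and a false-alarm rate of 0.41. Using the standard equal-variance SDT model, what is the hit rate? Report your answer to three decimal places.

hit rate = 0.869

z(false-alarm rate) = z(0.41) = -0.2275
z(H) = z(FA) + d' = -0.2275 + 1.35 = 1.1225
hit rate = Φ(1.1225) = 0.8692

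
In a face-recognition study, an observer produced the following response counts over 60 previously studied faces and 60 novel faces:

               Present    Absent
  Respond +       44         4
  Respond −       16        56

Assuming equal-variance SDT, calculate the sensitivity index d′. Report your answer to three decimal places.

H = 44/60 = 0.7333
FA = 4/60 = 0.0667
z(H) = z(0.7333) = 0.6228
z(FA) = z(0.0667) = -1.5008
d' = z(H) − z(FA) = 0.6228 − (-1.5008) = 2.1236

d′ = 2.124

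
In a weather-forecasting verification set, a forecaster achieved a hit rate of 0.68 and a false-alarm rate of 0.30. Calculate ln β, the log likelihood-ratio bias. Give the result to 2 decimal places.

ln β = 0.03

Φ⁻¹(H) = 0.468
Φ⁻¹(FA) = -0.524
ln β = −½·[z(H)² − z(FA)²] = −0.5 × (0.219 − 0.275) = 0.028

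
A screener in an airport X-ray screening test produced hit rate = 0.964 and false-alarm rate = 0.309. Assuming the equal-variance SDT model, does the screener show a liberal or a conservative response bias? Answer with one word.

liberal

z(H) = 1.799, z(FA) = -0.499
c = −½·(z(H) + z(FA)) = -0.650
c < 0 → liberal criterion (biased toward responding “yes”).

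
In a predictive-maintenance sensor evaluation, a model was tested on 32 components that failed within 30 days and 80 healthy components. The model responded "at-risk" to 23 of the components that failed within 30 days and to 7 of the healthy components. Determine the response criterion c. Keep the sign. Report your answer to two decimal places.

c = 0.39

H = 23/32 = 0.7188
FA = 7/80 = 0.0875
z(H) = z(0.7188) = 0.5793
z(FA) = z(0.0875) = -1.3563
c = −½·[z(H) + z(FA)] = −0.5 × (0.5793 + (-1.3563)) = 0.3885
c > 0: the model has a conservative response bias.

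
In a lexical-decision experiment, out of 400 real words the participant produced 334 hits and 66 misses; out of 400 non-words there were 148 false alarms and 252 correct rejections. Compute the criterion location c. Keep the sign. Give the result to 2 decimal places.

H = 334/400 = 0.8350
FA = 148/400 = 0.3700
Φ⁻¹(0.8350) = 0.9741, Φ⁻¹(0.3700) = -0.3319
c = −½·[z(H) + z(FA)] = −0.5 × (0.9741 + (-0.3319)) = -0.3211
c < 0: the participant has a liberal response bias.

c = -0.32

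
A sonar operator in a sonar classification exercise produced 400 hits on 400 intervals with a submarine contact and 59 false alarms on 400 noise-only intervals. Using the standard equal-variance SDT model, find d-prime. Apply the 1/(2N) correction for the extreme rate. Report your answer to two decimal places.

d-prime = 4.07

The hit rate is 400/400 = 1, so apply the 1/(2N) correction: H → 1 − 1/(2·400) = 0.99875.
z(H) = z(0.99875) = 3.023
z(FA) = z(0.14750) = -1.047
d' = 3.023 − (-1.047) = 4.070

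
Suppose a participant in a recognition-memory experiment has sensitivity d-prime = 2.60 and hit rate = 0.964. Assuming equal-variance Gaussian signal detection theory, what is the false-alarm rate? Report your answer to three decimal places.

false-alarm rate = 0.212

z(hit rate) = z(0.964) = 1.7991
z(FA) = z(H) − d' = 1.7991 − 2.60 = -0.8009
false-alarm rate = Φ(-0.8009) = 0.2116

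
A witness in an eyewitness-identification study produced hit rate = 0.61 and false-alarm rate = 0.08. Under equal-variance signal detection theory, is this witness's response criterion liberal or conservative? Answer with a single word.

conservative

z(H) = 0.279, z(FA) = -1.405
c = −½·(z(H) + z(FA)) = 0.563
c > 0 → conservative criterion (biased toward responding “no”).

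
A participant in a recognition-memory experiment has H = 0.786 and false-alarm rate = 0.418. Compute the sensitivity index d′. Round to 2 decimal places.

d′ = 1.00

z(H) = 0.793
z(FA) = -0.207
d' = z(H) − z(FA) = 0.793 − (-0.207) = 1.000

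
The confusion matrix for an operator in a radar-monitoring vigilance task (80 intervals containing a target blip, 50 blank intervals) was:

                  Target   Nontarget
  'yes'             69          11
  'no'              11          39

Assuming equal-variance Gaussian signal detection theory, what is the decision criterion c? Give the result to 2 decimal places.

H = 69/80 = 0.8625
FA = 11/50 = 0.2200
Φ⁻¹(H) = Φ⁻¹(0.8625) = 1.0916
Φ⁻¹(FA) = Φ⁻¹(0.2200) = -0.7722
c = −½·[z(H) + z(FA)] = −0.5 × (1.0916 + (-0.7722)) = -0.1597
c < 0: the operator has a liberal response bias.

c = -0.16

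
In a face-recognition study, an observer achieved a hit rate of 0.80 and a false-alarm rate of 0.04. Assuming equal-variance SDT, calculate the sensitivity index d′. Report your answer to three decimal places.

d′ = 2.592

Φ⁻¹(H) = Φ⁻¹(0.80) = 0.8416
Φ⁻¹(FA) = Φ⁻¹(0.04) = -1.7507
d' = z(H) − z(FA) = 0.8416 − (-1.7507) = 2.5923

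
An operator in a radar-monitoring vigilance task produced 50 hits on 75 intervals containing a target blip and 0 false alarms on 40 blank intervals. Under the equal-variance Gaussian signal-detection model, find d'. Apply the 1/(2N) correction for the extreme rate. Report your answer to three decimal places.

The false-alarm rate is 0/40 = 0, so apply the 1/(2N) correction: FA → 1/(2·40) = 0.01250.
z(H) = z(0.66667) = 0.4307
z(FA) = z(0.01250) = -2.2414
d' = 0.4307 − (-2.2414) = 2.6721

d' = 2.672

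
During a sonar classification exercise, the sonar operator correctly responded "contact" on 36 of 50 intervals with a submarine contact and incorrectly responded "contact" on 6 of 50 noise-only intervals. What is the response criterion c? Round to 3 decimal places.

H = 36/50 = 0.7200
FA = 6/50 = 0.1200
z(H) = z(0.7200) = 0.5828
z(FA) = z(0.1200) = -1.1750
c = −½·[z(H) + z(FA)] = −0.5 × (0.5828 + (-1.1750)) = 0.2961
c > 0: the sonar operator has a conservative response bias.

c = 0.296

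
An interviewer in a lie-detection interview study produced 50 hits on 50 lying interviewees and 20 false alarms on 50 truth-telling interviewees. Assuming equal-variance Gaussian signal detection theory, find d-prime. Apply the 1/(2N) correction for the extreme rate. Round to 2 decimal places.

The hit rate is 50/50 = 1, so apply the 1/(2N) correction: H → 1 − 1/(2·50) = 0.99000.
z(H) = z(0.99000) = 2.326
z(FA) = z(0.40000) = -0.253
d' = 2.326 − (-0.253) = 2.579

d-prime = 2.58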